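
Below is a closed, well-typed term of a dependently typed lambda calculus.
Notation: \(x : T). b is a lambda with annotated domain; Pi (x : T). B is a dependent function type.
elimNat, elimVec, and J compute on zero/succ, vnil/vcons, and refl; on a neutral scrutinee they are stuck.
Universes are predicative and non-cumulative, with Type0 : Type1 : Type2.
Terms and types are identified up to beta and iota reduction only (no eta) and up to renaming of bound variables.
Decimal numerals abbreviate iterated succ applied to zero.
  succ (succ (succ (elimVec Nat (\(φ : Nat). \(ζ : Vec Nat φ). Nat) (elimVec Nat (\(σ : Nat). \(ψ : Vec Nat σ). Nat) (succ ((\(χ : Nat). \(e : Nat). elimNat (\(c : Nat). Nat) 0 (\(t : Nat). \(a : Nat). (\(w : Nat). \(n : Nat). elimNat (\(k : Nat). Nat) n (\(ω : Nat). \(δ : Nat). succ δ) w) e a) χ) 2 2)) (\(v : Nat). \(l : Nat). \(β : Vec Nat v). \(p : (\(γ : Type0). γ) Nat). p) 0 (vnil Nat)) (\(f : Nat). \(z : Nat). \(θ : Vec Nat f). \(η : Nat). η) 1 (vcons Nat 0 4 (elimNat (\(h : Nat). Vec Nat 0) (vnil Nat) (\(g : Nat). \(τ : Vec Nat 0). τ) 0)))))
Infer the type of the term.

inferred type:
  Nat


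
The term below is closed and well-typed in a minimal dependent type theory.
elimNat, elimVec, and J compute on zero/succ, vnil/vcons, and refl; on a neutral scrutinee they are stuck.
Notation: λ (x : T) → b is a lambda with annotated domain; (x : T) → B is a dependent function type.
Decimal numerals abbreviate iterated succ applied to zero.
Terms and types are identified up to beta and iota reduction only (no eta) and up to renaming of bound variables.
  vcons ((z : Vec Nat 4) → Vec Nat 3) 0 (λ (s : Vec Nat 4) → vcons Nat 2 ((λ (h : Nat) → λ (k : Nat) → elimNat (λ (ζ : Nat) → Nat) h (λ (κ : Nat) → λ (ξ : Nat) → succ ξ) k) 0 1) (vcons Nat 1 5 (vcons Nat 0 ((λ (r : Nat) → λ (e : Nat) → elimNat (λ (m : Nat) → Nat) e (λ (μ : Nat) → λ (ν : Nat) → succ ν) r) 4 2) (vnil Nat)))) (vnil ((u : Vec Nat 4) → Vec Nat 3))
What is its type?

the term's type:
  Vec ((z : Vec Nat 4) → Vec Nat 3) 1


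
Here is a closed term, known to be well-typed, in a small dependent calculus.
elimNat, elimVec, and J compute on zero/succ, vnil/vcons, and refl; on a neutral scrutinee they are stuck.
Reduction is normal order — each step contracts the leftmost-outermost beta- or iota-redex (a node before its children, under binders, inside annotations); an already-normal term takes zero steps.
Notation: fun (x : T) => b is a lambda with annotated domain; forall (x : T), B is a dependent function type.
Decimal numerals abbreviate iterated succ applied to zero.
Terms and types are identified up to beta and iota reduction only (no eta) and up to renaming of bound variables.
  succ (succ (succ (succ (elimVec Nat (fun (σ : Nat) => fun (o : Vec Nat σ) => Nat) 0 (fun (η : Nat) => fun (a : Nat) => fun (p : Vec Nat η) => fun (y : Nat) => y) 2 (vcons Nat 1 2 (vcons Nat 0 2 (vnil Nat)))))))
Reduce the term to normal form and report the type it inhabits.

normal form:
  4
the term's type:
  Nat
observation: contracting an elimVec iota-redex first, the term normalizes in 11 steps.


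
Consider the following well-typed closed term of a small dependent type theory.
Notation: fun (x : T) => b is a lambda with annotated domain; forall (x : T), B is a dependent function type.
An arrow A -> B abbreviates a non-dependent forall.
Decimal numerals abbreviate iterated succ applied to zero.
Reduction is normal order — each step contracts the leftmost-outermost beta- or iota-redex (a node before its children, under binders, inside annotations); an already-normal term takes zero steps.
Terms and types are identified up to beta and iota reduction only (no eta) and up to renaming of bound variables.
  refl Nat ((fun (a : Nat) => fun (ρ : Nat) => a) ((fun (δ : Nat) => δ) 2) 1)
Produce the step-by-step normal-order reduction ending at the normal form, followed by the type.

normal-order reduction sequence:
  refl Nat ((fun (a : Nat) => fun (ρ : Nat) => a) ((fun (δ : Nat) => δ) 2) 1)
  ~> refl Nat ((fun (a : Nat) => (fun (ρ : Nat) => ρ) 2) 1)
  ~> refl Nat ((fun (a : Nat) => a) 2)
  ~> refl Nat 2
inferred type:
  Eq Nat 2 2


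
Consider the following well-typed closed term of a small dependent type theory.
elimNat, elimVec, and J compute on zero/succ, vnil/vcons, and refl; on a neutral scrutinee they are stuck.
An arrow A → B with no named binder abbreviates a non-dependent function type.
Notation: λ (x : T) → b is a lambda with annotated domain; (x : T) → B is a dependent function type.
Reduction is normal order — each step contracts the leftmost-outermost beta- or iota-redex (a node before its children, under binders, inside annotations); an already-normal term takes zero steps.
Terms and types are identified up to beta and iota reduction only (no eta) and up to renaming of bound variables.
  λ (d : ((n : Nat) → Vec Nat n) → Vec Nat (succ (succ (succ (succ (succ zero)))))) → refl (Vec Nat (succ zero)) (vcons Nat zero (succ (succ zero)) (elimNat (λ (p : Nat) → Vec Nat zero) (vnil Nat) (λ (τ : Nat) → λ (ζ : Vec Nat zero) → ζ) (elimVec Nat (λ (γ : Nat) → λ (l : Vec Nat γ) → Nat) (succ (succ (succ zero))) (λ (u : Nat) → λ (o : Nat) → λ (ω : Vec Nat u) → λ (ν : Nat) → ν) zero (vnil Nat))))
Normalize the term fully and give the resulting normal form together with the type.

resulting normal form:
  λ (d : ((n : Nat) → Vec Nat n) → Vec Nat (succ (succ (succ (succ (succ zero)))))) → refl (Vec Nat (succ zero)) (vcons Nat zero (succ (succ zero)) (vnil Nat))
type:
  (((d : Nat) → Vec Nat d) → Vec Nat (succ (succ (succ (succ (succ zero)))))) → Eq (Vec Nat (succ zero)) (vcons Nat zero (succ (succ zero)) (vnil Nat)) (vcons Nat zero (succ (succ zero)) (vnil Nat))
observation: reduction starts at an elimVec iota-redex, and 11 normal-order steps reach the normal form.


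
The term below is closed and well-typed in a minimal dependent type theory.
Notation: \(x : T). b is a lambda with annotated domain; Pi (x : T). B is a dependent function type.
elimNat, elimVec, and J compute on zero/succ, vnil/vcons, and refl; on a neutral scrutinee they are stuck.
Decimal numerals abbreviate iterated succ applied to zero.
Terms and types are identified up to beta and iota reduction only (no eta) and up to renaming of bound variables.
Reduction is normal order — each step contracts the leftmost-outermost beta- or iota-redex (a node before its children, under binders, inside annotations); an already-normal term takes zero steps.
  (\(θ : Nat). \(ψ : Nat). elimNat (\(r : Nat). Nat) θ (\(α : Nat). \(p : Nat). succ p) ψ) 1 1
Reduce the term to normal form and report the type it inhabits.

normal form:
  2
type:
  Nat


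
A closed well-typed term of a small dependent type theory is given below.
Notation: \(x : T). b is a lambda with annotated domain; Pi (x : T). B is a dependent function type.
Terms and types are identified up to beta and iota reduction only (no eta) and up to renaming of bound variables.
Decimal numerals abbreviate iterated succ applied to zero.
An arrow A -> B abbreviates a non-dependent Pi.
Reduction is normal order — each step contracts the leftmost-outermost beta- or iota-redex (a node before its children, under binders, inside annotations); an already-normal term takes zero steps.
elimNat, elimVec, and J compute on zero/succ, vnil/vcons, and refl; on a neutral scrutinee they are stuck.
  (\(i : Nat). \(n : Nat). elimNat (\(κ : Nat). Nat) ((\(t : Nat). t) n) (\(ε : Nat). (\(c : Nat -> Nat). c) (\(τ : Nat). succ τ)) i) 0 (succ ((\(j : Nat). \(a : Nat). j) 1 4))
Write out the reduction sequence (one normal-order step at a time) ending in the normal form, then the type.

normal-order reduction sequence:
  (\(i : Nat). \(n : Nat). elimNat (\(κ : Nat). Nat) ((\(t : Nat). t) n) (\(ε : Nat). (\(c : Nat -> Nat). c) (\(τ : Nat). succ τ)) i) 0 (succ ((\(j : Nat). \(a : Nat). j) 1 4))
  ~> (\(i : Nat). elimNat (\(n : Nat). Nat) ((\(κ : Nat). κ) i) (\(t : Nat). (\(ε : Nat -> Nat). ε) (\(c : Nat). succ c)) 0) (succ ((\(τ : Nat). \(j : Nat). τ) 1 4))
  ~> elimNat (\(i : Nat). Nat) ((\(n : Nat). n) (succ ((\(κ : Nat). \(t : Nat). κ) 1 4))) (\(ε : Nat). (\(c : Nat -> Nat). c) (\(τ : Nat). succ τ)) 0
  ~> (\(i : Nat). i) (succ ((\(n : Nat). \(κ : Nat). n) 1 4))
  ~> succ ((\(i : Nat). \(n : Nat). i) 1 4)
  ~> succ ((\(i : Nat). 1) 4)
  ~> 2
inferred type:
  Nat


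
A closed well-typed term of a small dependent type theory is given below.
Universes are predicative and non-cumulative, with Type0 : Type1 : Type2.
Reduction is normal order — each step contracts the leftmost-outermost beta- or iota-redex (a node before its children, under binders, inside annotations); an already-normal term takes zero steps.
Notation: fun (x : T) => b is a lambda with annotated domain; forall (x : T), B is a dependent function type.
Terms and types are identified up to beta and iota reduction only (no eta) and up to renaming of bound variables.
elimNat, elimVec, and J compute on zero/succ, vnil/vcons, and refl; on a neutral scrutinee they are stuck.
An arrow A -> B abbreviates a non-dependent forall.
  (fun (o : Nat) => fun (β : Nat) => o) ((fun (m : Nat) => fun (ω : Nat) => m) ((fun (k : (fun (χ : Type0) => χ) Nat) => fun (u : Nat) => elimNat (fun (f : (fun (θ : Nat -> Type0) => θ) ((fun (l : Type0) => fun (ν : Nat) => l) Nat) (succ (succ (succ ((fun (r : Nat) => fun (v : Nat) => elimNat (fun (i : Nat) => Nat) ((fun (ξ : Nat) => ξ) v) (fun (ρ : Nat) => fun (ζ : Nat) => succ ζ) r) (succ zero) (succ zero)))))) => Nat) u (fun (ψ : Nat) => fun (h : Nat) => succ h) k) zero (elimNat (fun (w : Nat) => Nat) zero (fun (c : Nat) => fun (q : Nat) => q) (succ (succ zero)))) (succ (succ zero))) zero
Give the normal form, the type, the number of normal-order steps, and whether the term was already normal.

normal form:
  zero
the term's type:
  Nat
reduction steps (normal order): 14
already normal: no
first redex: a beta-redex


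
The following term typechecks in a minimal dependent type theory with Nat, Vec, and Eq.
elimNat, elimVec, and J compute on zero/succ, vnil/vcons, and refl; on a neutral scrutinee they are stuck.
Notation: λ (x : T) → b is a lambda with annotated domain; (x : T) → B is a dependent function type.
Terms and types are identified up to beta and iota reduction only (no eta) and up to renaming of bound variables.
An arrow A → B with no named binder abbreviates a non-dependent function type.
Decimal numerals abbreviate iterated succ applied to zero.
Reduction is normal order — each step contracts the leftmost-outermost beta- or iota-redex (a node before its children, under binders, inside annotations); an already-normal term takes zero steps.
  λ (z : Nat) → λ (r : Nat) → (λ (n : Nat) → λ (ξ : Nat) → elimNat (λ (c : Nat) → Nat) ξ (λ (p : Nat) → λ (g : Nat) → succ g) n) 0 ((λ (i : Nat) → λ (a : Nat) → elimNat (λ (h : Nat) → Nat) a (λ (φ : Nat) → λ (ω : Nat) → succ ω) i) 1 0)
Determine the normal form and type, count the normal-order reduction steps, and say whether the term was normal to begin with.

reduced normal form:
  λ (z : Nat) → λ (r : Nat) → 1
type:
  Nat → Nat → Nat
normal-order step count: 9
term was already normal: no
first contracted redex: a beta-redex


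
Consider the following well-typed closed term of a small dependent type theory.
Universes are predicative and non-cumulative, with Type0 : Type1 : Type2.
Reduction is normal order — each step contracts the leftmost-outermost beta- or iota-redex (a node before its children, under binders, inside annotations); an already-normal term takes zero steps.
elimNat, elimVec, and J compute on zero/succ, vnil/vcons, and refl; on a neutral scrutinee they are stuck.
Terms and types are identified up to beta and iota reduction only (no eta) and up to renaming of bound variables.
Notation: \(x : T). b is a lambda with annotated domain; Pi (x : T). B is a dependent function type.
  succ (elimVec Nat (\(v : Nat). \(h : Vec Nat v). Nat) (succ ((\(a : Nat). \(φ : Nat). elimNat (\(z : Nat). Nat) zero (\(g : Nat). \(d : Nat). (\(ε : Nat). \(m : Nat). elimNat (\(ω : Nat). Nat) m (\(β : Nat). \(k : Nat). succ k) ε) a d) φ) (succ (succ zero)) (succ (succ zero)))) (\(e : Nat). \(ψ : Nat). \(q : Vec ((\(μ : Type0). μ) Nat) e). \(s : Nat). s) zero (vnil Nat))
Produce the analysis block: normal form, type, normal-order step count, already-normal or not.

normal form:
  succ (succ (succ (succ (succ (succ zero)))))
the term's type:
  Nat
steps to reach normal form (normal order): 28
term was already normal: no
first redex: an elimVec iota-redex


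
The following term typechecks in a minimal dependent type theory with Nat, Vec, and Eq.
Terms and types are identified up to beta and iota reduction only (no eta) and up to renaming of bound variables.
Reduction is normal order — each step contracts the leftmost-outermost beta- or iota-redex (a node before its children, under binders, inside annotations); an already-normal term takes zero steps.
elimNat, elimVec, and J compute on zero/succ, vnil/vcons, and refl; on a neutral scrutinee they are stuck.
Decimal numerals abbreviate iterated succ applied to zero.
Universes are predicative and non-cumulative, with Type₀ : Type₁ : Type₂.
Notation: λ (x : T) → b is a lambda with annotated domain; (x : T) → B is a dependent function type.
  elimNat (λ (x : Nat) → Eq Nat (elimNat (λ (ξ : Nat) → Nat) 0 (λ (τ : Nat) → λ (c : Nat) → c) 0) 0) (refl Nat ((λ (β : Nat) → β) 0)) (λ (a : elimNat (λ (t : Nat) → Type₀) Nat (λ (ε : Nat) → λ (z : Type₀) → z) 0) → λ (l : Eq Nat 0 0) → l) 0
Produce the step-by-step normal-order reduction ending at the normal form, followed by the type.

normal-order reduction sequence:
  elimNat (λ (x : Nat) → Eq Nat (elimNat (λ (ξ : Nat) → Nat) 0 (λ (τ : Nat) → λ (c : Nat) → c) 0) 0) (refl Nat ((λ (β : Nat) → β) 0)) (λ (a : elimNat (λ (t : Nat) → Type₀) Nat (λ (ε : Nat) → λ (z : Type₀) → z) 0) → λ (l : Eq Nat 0 0) → l) 0
  ~> refl Nat ((λ (x : Nat) → x) 0)
  ~> refl Nat 0
inferred type:
  Eq Nat 0 0


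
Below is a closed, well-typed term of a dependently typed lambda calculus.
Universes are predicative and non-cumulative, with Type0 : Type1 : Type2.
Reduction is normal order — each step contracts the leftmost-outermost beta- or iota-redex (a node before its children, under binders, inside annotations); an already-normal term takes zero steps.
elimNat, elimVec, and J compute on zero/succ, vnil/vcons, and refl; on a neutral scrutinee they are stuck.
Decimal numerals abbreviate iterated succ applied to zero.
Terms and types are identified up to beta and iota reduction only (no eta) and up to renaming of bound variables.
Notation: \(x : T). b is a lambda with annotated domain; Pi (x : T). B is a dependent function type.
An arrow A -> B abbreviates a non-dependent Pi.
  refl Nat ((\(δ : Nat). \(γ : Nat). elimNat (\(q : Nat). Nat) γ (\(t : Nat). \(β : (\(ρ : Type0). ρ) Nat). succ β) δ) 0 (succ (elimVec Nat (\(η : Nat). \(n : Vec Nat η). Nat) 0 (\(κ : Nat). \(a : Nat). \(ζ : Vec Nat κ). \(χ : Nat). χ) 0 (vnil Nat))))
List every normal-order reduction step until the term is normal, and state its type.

normal-order reduction:
  refl Nat ((\(δ : Nat). \(γ : Nat). elimNat (\(q : Nat). Nat) γ (\(t : Nat). \(β : (\(ρ : Type0). ρ) Nat). succ β) δ) 0 (succ (elimVec Nat (\(η : Nat). \(n : Vec Nat η). Nat) 0 (\(κ : Nat). \(a : Nat). \(ζ : Vec Nat κ). \(χ : Nat). χ) 0 (vnil Nat))))
  ~> refl Nat ((\(δ : Nat). elimNat (\(γ : Nat). Nat) δ (\(q : Nat). \(t : (\(β : Type0). β) Nat). succ t) 0) (succ (elimVec Nat (\(ρ : Nat). \(η : Vec Nat ρ). Nat) 0 (\(n : Nat). \(κ : Nat). \(a : Vec Nat n). \(ζ : Nat). ζ) 0 (vnil Nat))))
  ~> refl Nat (elimNat (\(δ : Nat). Nat) (succ (elimVec Nat (\(γ : Nat). \(q : Vec Nat γ). Nat) 0 (\(t : Nat). \(β : Nat). \(ρ : Vec Nat t). \(η : Nat). η) 0 (vnil Nat))) (\(n : Nat). \(κ : (\(a : Type0). a) Nat). succ κ) 0)
  ~> refl Nat (succ (elimVec Nat (\(δ : Nat). \(γ : Vec Nat δ). Nat) 0 (\(q : Nat). \(t : Nat). \(β : Vec Nat q). \(ρ : Nat). ρ) 0 (vnil Nat)))
  ~> refl Nat 1
the term's type:
  Eq Nat 1 1


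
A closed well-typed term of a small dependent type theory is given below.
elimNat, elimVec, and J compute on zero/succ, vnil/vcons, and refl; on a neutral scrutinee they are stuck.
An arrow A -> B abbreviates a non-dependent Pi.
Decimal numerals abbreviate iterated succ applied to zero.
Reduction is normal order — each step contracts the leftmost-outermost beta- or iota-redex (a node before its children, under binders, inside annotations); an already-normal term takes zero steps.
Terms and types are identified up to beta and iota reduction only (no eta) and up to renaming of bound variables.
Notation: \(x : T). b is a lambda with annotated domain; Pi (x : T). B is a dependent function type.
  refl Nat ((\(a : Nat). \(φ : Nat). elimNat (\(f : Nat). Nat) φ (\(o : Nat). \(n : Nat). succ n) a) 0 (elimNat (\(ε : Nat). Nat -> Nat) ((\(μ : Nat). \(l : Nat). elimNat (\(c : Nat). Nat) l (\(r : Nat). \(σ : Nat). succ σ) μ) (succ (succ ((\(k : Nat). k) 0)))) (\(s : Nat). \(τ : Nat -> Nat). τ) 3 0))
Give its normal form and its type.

normal form:
  refl Nat 2
the term's type:
  Eq Nat 2 2
observation: normalization takes exactly 23 steps under the normal-order strategy.


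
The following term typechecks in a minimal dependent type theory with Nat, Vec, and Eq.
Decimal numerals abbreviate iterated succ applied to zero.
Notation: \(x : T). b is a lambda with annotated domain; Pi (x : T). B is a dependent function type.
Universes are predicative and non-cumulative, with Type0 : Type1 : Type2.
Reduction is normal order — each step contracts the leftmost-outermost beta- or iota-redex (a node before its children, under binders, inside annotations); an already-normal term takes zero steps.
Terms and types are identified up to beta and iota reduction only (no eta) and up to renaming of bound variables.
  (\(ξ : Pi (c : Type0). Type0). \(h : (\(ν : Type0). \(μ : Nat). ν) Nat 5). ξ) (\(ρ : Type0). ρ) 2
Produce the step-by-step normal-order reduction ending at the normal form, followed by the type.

normal-order reduction:
  (\(ξ : Pi (c : Type0). Type0). \(h : (\(ν : Type0). \(μ : Nat). ν) Nat 5). ξ) (\(ρ : Type0). ρ) 2
  ~> (\(ξ : (\(c : Type0). \(h : Nat). c) Nat 5). \(ν : Type0). ν) 2
  ~> \(ξ : Type0). ξ
type:
  Pi (ξ : Type0). Type0


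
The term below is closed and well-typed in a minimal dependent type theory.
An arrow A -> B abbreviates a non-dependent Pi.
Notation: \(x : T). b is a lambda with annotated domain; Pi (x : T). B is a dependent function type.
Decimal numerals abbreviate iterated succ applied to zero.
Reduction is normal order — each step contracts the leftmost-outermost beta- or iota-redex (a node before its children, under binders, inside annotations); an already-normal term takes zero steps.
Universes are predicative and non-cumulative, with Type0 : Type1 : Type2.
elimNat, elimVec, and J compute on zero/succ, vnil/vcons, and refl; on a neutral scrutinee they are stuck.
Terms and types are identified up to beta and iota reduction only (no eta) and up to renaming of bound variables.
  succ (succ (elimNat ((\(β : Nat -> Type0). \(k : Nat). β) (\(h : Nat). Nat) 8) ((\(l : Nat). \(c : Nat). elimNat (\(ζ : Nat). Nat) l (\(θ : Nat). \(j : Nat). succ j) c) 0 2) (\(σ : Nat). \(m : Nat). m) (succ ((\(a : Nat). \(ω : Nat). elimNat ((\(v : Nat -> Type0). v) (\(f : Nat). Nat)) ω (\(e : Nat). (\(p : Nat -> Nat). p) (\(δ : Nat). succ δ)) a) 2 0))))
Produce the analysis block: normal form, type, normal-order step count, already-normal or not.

normal form:
  4
type:
  Nat
steps to reach normal form (normal order): 32
already normal: no
first redex: an elimNat iota-redex


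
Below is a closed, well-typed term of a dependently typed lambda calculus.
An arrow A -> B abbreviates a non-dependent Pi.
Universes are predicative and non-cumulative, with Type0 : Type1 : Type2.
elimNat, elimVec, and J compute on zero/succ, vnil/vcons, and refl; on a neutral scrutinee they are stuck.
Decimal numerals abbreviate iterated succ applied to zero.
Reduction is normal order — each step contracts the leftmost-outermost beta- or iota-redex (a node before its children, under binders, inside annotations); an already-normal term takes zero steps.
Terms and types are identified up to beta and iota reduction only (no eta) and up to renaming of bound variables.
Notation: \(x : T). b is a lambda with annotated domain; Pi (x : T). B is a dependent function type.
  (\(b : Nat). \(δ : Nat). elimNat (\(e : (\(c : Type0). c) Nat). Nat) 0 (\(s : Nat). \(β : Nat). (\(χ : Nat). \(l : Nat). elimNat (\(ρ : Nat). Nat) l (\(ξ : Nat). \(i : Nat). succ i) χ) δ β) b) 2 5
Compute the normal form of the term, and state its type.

resulting normal form:
  10
inferred type:
  Nat


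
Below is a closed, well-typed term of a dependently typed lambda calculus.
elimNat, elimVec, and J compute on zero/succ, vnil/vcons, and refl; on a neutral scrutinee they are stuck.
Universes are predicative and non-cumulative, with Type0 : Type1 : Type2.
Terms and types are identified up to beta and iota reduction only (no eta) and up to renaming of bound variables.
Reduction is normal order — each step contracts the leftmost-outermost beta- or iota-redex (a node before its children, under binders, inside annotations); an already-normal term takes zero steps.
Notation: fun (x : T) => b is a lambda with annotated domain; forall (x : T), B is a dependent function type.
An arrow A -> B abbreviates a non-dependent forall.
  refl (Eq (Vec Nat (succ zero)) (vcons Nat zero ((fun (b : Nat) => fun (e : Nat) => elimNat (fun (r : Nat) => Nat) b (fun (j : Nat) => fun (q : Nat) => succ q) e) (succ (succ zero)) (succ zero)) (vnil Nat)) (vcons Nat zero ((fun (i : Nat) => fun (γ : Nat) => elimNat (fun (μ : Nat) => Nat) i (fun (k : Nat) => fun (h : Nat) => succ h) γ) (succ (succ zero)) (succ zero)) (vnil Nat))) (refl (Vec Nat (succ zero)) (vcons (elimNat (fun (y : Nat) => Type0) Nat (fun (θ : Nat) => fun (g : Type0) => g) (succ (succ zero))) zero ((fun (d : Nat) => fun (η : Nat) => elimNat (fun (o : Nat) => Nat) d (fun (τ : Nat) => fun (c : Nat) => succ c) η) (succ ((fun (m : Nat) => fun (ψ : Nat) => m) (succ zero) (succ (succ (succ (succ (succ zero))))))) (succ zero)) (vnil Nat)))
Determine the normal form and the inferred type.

normal form:
  refl (Eq (Vec Nat (succ zero)) (vcons Nat zero (succ (succ (succ zero))) (vnil Nat)) (vcons Nat zero (succ (succ (succ zero))) (vnil Nat))) (refl (Vec Nat (succ zero)) (vcons Nat zero (succ (succ (succ zero))) (vnil Nat)))
type:
  Eq (Eq (Vec Nat (succ zero)) (vcons Nat zero (succ (succ (succ zero))) (vnil Nat)) (vcons Nat zero (succ (succ (succ zero))) (vnil Nat))) (refl (Vec Nat (succ zero)) (vcons Nat zero (succ (succ (succ zero))) (vnil Nat))) (refl (Vec Nat (succ zero)) (vcons Nat zero (succ (succ (succ zero))) (vnil Nat)))
observation: the leftmost-outermost redex is a beta-redex, and normalization takes 27 steps.


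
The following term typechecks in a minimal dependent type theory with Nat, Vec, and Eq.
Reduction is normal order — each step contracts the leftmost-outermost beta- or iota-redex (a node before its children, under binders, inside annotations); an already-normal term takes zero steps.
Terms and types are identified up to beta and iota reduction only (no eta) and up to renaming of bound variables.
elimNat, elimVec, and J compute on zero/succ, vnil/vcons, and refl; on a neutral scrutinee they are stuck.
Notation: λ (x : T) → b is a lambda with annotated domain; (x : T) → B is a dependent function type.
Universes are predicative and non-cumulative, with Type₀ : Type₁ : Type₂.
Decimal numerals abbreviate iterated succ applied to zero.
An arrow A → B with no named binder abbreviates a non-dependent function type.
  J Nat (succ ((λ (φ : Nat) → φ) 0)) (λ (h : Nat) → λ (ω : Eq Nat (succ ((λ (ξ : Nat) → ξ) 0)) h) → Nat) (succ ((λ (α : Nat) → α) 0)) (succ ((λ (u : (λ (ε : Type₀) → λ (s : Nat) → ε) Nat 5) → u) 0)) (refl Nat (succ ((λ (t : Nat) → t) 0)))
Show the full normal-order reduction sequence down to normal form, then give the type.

normal-order reduction sequence:
  J Nat (succ ((λ (φ : Nat) → φ) 0)) (λ (h : Nat) → λ (ω : Eq Nat (succ ((λ (ξ : Nat) → ξ) 0)) h) → Nat) (succ ((λ (α : Nat) → α) 0)) (succ ((λ (u : (λ (ε : Type₀) → λ (s : Nat) → ε) Nat 5) → u) 0)) (refl Nat (succ ((λ (t : Nat) → t) 0)))
  ~> succ ((λ (φ : Nat) → φ) 0)
  ~> 1
the term's type:
  Nat


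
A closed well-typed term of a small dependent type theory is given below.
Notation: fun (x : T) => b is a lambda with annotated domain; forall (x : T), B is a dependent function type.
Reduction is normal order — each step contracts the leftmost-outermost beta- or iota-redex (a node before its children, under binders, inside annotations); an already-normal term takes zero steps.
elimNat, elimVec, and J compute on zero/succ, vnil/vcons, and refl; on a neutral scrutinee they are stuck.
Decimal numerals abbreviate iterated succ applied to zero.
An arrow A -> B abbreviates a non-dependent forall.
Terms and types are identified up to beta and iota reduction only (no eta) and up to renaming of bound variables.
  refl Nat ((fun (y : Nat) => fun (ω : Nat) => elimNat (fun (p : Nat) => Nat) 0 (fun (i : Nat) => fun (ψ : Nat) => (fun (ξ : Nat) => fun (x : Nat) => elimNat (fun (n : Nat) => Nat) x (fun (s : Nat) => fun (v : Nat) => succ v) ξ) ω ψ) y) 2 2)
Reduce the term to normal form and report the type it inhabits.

reduced normal form:
  refl Nat 4
type:
  Eq Nat 4 4
observation: normalization takes exactly 27 steps under the normal-order strategy.


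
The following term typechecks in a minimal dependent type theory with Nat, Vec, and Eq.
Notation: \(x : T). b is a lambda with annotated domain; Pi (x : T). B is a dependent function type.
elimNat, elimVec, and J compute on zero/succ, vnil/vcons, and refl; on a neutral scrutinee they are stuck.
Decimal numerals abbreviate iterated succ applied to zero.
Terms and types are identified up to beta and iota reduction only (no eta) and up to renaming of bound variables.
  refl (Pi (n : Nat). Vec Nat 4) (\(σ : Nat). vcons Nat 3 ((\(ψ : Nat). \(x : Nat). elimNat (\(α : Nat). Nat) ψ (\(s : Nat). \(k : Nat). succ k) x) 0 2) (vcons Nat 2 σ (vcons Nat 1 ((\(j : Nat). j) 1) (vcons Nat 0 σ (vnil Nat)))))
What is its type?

inferred type:
  Eq (Pi (n : Nat). Vec Nat 4) (\(σ : Nat). vcons Nat 3 2 (vcons Nat 2 σ (vcons Nat 1 1 (vcons Nat 0 σ (vnil Nat))))) (\(ψ : Nat). vcons Nat 3 2 (vcons Nat 2 ψ (vcons Nat 1 1 (vcons Nat 0 ψ (vnil Nat)))))


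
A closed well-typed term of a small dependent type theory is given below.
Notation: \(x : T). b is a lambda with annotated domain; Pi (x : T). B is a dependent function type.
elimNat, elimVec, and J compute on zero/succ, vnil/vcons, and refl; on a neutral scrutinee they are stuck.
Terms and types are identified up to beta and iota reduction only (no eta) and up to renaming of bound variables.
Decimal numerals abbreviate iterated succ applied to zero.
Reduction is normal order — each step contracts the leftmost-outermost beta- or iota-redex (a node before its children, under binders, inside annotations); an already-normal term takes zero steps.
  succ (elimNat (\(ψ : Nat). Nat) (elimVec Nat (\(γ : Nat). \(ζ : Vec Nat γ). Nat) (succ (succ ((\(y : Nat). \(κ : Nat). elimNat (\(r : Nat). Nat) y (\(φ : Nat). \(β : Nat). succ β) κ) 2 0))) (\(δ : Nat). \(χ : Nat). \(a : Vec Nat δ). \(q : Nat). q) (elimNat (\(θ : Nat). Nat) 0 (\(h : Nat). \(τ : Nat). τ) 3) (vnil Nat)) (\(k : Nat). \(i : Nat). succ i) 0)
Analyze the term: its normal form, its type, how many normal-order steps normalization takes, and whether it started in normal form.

reduced normal form:
  5
type:
  Nat
normal-order step count: 5
term was already normal: no
first redex: an elimNat iota-redex


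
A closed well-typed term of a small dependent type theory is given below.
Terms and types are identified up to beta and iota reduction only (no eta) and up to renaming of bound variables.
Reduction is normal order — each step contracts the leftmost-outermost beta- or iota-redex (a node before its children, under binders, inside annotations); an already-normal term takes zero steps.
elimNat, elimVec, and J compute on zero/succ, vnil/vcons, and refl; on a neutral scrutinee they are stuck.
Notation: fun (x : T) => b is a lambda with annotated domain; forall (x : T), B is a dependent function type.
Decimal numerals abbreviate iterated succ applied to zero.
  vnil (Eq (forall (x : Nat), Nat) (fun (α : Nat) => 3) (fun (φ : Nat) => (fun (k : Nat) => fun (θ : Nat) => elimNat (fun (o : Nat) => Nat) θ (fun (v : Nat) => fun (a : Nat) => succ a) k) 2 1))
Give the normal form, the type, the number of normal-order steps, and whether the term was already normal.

normal form:
  vnil (Eq (forall (x : Nat), Nat) (fun (α : Nat) => 3) (fun (φ : Nat) => 3))
the term's type:
  Vec (Eq (forall (x : Nat), Nat) (fun (α : Nat) => 3) (fun (φ : Nat) => 3)) 0
normal-order step count: 9
term was already normal: no
first contracted redex: a beta-redex


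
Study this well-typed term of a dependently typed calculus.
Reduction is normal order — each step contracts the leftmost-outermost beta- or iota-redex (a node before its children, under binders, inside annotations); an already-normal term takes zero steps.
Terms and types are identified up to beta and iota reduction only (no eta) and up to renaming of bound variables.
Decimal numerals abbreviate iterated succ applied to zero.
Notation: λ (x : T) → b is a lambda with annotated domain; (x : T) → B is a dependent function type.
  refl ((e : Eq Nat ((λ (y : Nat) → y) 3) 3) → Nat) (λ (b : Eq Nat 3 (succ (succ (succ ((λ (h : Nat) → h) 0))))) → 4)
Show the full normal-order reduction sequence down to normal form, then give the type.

normal-order reduction:
  refl ((e : Eq Nat ((λ (y : Nat) → y) 3) 3) → Nat) (λ (b : Eq Nat 3 (succ (succ (succ ((λ (h : Nat) → h) 0))))) → 4)
  ~> refl ((e : Eq Nat 3 3) → Nat) (λ (y : Eq Nat 3 (succ (succ (succ ((λ (b : Nat) → b) 0))))) → 4)
  ~> refl ((e : Eq Nat 3 3) → Nat) (λ (y : Eq Nat 3 3) → 4)
type:
  Eq ((e : Eq Nat 3 3) → Nat) (λ (y : Eq Nat 3 3) → 4) (λ (b : Eq Nat 3 3) → 4)


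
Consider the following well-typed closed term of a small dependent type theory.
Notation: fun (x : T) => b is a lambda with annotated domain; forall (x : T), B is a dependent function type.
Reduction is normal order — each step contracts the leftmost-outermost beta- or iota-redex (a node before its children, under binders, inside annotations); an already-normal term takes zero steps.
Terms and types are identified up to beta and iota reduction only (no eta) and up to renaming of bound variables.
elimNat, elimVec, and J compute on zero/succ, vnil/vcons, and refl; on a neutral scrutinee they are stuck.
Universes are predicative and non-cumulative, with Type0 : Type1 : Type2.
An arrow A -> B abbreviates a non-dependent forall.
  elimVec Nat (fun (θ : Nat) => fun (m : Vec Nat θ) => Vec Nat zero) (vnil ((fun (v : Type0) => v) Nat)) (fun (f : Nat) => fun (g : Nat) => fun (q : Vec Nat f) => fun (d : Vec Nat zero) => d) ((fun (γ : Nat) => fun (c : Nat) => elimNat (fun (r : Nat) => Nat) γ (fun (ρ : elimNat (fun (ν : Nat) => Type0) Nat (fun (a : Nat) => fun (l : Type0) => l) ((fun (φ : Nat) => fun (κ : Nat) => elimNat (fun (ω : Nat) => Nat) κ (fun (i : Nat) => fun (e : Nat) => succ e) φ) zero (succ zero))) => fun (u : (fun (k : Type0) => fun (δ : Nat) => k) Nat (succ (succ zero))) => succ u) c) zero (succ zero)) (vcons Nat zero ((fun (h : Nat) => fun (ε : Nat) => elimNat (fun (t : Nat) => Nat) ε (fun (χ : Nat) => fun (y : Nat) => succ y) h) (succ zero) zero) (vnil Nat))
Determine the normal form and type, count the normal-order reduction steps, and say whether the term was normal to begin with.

normal form:
  vnil Nat
the term's type:
  Vec Nat zero
normal-order step count: 7
started in normal form: no
first contracted redex: an elimVec iota-redex


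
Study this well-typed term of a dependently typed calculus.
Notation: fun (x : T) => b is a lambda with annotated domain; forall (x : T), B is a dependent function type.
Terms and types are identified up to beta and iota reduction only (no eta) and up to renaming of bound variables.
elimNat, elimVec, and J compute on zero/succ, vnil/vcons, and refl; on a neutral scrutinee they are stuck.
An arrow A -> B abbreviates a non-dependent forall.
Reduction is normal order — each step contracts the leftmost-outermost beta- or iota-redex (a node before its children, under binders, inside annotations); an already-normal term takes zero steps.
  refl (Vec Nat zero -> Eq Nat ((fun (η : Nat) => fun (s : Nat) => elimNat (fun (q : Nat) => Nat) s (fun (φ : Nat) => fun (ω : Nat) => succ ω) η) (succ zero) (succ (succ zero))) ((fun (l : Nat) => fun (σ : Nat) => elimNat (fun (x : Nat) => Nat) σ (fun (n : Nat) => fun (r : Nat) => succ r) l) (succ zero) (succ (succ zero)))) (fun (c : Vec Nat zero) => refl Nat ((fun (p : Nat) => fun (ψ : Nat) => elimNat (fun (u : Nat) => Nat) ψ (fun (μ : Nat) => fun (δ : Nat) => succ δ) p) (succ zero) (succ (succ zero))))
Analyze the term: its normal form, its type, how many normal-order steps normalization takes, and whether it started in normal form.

resulting normal form:
  refl (Vec Nat zero -> Eq Nat (succ (succ (succ zero))) (succ (succ (succ zero)))) (fun (η : Vec Nat zero) => refl Nat (succ (succ (succ zero))))
type:
  Eq (Vec Nat zero -> Eq Nat (succ (succ (succ zero))) (succ (succ (succ zero)))) (fun (η : Vec Nat zero) => refl Nat (succ (succ (succ zero)))) (fun (s : Vec Nat zero) => refl Nat (succ (succ (succ zero))))
steps to reach normal form (normal order): 18
term was already normal: no
first redex: a beta-redex


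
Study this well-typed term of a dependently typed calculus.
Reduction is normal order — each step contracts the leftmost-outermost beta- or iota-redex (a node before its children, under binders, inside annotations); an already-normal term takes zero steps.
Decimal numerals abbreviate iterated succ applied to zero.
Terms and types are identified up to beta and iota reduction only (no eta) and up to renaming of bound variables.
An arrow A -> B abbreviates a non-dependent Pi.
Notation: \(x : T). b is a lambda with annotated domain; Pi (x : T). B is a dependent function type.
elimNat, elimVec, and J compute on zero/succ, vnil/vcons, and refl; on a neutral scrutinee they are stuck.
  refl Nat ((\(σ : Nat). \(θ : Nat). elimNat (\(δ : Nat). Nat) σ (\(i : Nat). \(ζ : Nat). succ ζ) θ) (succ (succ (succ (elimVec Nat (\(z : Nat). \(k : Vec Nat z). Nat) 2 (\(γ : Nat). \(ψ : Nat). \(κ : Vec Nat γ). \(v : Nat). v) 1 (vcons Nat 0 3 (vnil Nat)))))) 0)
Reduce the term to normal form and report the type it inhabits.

resulting normal form:
  refl Nat 5
type:
  Eq Nat 5 5


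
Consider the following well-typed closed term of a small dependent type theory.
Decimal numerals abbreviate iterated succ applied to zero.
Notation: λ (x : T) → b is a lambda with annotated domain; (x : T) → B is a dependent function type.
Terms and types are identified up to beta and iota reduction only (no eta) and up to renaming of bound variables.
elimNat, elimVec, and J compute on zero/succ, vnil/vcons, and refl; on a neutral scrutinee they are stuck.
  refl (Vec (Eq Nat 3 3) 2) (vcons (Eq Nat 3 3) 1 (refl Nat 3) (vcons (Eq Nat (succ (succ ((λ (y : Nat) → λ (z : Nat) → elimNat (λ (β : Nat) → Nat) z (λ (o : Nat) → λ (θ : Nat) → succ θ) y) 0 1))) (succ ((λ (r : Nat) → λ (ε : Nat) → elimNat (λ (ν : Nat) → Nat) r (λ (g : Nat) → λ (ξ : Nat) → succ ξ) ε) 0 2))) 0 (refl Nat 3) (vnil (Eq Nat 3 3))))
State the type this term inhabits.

the term's type:
  Eq (Vec (Eq Nat 3 3) 2) (vcons (Eq Nat 3 3) 1 (refl Nat 3) (vcons (Eq Nat 3 3) 0 (refl Nat 3) (vnil (Eq Nat 3 3)))) (vcons (Eq Nat 3 3) 1 (refl Nat 3) (vcons (Eq Nat 3 3) 0 (refl Nat 3) (vnil (Eq Nat 3 3))))


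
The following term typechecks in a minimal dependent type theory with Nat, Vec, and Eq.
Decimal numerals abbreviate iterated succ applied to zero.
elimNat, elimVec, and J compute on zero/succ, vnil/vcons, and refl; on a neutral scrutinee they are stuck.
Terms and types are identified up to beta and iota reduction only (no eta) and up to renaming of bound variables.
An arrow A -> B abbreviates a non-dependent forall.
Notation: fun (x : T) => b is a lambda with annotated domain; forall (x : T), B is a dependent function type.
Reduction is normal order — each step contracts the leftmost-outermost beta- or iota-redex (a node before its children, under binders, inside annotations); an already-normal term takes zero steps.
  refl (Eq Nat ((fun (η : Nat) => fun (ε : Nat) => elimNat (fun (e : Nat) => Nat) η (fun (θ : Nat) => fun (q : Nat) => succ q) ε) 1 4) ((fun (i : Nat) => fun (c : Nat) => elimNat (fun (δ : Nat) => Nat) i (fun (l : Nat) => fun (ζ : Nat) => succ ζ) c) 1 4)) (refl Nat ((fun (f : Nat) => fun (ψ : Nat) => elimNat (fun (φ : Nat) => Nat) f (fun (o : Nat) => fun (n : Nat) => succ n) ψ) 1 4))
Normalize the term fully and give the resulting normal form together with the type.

normal form:
  refl (Eq Nat 5 5) (refl Nat 5)
inferred type:
  Eq (Eq Nat 5 5) (refl Nat 5) (refl Nat 5)
observation: contracting a beta-redex first, the term normalizes in 45 steps.


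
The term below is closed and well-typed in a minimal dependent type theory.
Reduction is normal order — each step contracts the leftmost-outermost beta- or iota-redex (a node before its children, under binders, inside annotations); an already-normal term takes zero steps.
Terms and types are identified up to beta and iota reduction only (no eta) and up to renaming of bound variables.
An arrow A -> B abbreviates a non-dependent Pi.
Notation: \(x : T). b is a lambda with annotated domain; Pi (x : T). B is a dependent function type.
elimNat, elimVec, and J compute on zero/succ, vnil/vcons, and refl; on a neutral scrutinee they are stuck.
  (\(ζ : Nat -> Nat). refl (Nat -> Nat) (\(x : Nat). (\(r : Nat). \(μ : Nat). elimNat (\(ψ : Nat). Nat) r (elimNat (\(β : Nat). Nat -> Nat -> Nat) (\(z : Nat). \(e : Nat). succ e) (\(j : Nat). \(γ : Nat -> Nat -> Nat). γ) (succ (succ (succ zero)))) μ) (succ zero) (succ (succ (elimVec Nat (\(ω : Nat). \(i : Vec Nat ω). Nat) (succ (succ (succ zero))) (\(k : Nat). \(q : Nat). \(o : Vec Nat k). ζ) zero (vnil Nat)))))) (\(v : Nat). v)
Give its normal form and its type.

reduced normal form:
  refl (Nat -> Nat) (\(ζ : Nat). succ (succ (succ (succ (succ (succ zero))))))
inferred type:
  Eq (Nat -> Nat) (\(ζ : Nat). succ (succ (succ (succ (succ (succ zero)))))) (\(x : Nat). succ (succ (succ (succ (succ (succ zero))))))
observation: contracting a beta-redex first, the term normalizes in 50 steps.


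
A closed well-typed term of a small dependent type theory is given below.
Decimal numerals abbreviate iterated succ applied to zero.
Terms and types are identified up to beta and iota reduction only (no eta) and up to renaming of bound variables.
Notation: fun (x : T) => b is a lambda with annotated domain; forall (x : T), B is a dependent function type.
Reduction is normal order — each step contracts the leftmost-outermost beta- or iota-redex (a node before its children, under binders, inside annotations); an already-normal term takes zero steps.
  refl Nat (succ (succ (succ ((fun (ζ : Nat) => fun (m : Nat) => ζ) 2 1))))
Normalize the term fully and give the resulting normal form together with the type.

resulting normal form:
  refl Nat 5
inferred type:
  Eq Nat 5 5
observation: 2 normal-order steps normalize the term, beginning with a beta-redex.


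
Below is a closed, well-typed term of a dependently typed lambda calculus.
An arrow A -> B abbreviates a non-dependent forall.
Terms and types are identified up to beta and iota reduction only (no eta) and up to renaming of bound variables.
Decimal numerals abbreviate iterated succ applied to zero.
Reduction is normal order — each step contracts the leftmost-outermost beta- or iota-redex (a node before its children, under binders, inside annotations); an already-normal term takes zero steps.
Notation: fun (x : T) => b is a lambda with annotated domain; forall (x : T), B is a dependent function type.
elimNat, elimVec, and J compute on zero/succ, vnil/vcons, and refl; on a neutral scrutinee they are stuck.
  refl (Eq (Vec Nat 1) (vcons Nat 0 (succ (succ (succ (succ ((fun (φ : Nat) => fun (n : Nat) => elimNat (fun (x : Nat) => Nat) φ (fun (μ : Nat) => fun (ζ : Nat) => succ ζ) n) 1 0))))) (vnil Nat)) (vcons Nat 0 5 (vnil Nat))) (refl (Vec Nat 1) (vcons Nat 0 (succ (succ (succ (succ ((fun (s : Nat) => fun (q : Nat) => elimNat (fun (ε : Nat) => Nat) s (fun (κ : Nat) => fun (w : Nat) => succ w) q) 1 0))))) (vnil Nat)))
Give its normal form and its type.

resulting normal form:
  refl (Eq (Vec Nat 1) (vcons Nat 0 5 (vnil Nat)) (vcons Nat 0 5 (vnil Nat))) (refl (Vec Nat 1) (vcons Nat 0 5 (vnil Nat)))
inferred type:
  Eq (Eq (Vec Nat 1) (vcons Nat 0 5 (vnil Nat)) (vcons Nat 0 5 (vnil Nat))) (refl (Vec Nat 1) (vcons Nat 0 5 (vnil Nat))) (refl (Vec Nat 1) (vcons Nat 0 5 (vnil Nat)))
observation: 6 normal-order steps normalize the term, beginning with a beta-redex.
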